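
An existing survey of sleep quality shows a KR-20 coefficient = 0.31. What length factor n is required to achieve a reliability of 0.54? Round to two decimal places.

2.61

n = 0.54 × (1 − 0.31) / [ 0.31 × (1 − 0.54) ]
n = 0.3726 / 0.1426 ≈ 2.6129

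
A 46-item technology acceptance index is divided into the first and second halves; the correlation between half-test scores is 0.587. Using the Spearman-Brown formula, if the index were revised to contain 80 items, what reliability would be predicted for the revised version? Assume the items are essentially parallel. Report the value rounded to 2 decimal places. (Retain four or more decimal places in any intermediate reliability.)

Full-test reliability from the split-half r: r_full = 2(0.587)/(1 + 0.587) = 0.7398
Length factor from 46 to 80 items: n = 80/46 = 1.7391
r_new = n·r_full / (1 + (n − 1)·r_full) = 1.2866 / 1.5468 ≈ 0.8318

0.83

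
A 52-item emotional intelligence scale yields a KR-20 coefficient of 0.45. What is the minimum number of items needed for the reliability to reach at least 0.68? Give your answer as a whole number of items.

136

n = [0.68 × 0.55] / [0.45 × 0.32]
  = 0.3740 / 0.1440 = 2.5972
So the test needs 2.5972 × 52 ≈ 135.05 items; rounding up, 136.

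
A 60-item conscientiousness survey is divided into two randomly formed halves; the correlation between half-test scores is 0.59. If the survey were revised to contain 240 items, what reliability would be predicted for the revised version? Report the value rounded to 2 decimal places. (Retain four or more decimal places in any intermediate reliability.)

0.92

First correct the split-half correlation to full-test reliability: r_full = 2 × 0.59 / (1 + 0.59) ≈ 0.7421
Length factor from 60 to 240 items: n = 240/60 = 4.0000
r_new = n·r_full / (1 + (n − 1)·r_full) = 2.9684 / 3.2263 ≈ 0.9201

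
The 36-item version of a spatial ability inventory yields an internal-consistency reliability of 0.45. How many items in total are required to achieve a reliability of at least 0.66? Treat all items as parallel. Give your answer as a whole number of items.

86

Invert Spearman-Brown to solve for n:
n = r_target (1 − r_old) / [ r_old (1 − r_target) ]
n = [0.66 × 0.55] / [0.45 × 0.34]
  = 0.3630 / 0.1530 = 2.3725
Items needed = n × 36 = 2.3725 × 36 ≈ 85.41 → round up to 86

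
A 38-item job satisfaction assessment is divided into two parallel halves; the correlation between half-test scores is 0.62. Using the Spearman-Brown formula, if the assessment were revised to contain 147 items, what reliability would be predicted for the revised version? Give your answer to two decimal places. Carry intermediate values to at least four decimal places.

0.93

First correct the split-half correlation to full-test reliability: r_full = 2 × 0.62 / (1 + 0.62) ≈ 0.7654
Then adjust to 147 items: n = 147/38 = 3.8684
r_new = n·r_full / (1 + (n − 1)·r_full) = 2.9609 / 3.1955 ≈ 0.9266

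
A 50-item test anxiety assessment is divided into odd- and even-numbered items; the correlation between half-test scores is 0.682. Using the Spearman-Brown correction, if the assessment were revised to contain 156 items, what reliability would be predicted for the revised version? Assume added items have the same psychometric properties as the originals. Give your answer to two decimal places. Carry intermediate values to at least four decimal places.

0.93

Spearman-Brown correction (n = 2): r_full = 2·0.682/(1 + 0.682) = 0.8109
Then adjust to 156 items: n = 156/50 = 3.1200
r_new = n·r_full / (1 + (n − 1)·r_full) = 2.5300 / 2.7191 ≈ 0.9305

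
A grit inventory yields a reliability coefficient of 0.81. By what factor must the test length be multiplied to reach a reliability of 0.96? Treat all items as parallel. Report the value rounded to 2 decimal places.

5.63

Spearman-Brown solved for the length factor n:
n = r_target (1 − r_old) / [ r_old (1 − r_target) ]
n = [0.96 × 0.19] / [0.81 × 0.04]
  = 0.1824 / 0.0324 = 5.6296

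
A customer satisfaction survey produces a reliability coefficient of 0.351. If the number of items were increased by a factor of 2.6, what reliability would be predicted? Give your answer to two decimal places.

By Spearman-Brown, r_new = n r / (1 + (n − 1) r).
r_new = 2.6·0.351 / [1 + (2.6 − 1)·0.351]
r_new = 0.9126 / 1.5616 ≈ 0.5844

0.58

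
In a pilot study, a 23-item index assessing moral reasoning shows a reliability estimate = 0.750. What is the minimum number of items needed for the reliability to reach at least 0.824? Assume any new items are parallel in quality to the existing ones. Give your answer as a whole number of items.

n = [0.824 × 0.250] / [0.750 × 0.176]
n = 0.206000 / 0.132000 ≈ 1.5606
1.5606 × 23 = 35.89 → 36 items

36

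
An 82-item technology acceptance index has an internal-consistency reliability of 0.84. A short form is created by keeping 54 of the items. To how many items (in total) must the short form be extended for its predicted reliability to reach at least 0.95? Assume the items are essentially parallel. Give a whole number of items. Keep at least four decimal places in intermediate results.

297

First, r for the 54-item form: n = 54/82 = 0.6585, so r_54 = 0.6585·0.84/(1 + (0.6585 − 1)·0.84) = 0.7756
Then solve for n' with r_old = 0.7756, r_target = 0.95: n' = 0.95(1 − 0.7756)/[0.7756(1 − 0.95)] = 5.4972
Total items = 5.4972 × 54 = 296.85, rounded up to 297.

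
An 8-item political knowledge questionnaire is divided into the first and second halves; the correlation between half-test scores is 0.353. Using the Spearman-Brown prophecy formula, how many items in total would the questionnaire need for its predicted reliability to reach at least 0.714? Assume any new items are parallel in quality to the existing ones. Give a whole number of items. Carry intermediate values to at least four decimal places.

Corrected full-test reliability: r_full = 2 × 0.353 / (1 + 0.353) ≈ 0.5218
n = r_tgt(1 − r_full) / [r_full(1 − r_tgt)] = 0.714 × 0.4782 / (0.5218 × 0.286) ≈ 2.2879
Items = 2.2879 × 8 ≈ 18.30 → 19

19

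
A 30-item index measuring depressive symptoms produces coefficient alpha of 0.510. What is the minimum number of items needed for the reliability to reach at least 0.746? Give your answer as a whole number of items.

Rearranging the Spearman-Brown formula for n,
n = r*(1 − r) / [ r (1 − r*) ]
n = 0.746(1 − 0.510) / [0.510(1 − 0.746)]
  = 0.365540 / 0.129540 = 2.8218
So the test needs 2.8218 × 30 ≈ 84.65 items; rounding up, 85.

85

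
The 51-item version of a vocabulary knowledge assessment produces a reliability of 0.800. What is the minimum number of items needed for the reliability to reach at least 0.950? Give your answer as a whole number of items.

243

n = [0.950 × 0.200] / [0.800 × 0.050]
n = 0.190000 / 0.040000 ≈ 4.7500
Items needed = n × 51 = 4.7500 × 51 ≈ 242.25 → round up to 243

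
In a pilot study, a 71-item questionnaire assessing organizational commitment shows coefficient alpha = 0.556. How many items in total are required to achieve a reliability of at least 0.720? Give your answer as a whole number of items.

146

n = 0.720 × (1 − 0.556) / [ 0.556 × (1 − 0.720) ]
  = 0.319680 / 0.155680 = 2.0534
Items needed = n × 71 = 2.0534 × 71 ≈ 145.79 → round up to 146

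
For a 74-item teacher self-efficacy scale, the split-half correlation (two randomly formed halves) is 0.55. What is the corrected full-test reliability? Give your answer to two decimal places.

0.71

r_full = 2r_hh / (1 + r_hh) = 2 × 0.55 / (1 + 0.55)
       = 1.1000 / 1.5500 = 0.7097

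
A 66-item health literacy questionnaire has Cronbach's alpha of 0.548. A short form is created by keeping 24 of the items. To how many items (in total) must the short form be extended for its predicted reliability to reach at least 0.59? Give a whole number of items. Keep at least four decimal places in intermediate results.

First, r for the 24-item form: n = 24/66 = 0.3636, so r_24 = 0.3636·0.548/(1 + (0.3636 − 1)·0.548) = 0.3060
Length factor from the short form to reach 0.59: n' = 0.59(1 − 0.3060) / [0.3060(1 − 0.59)] ≈ 3.2637
Items = 3.2637 × 24 ≈ 78.33 → 79

79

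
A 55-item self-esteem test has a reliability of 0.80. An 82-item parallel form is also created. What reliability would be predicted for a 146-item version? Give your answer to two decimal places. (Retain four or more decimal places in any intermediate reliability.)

0.91

The 82-item form is not needed; work directly from the 55-item form with n = 146/55 = 2.6545.
r_{146} = n·r / (1 + (n − 1)·r) = 2.1236 / 2.3236 ≈ 0.9139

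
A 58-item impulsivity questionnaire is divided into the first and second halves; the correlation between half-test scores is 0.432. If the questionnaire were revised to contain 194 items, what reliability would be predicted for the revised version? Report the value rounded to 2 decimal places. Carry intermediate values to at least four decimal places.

First correct the split-half correlation to full-test reliability: r_full = 2 × 0.432 / (1 + 0.432) ≈ 0.6034
Length factor from 58 to 194 items: n = 194/58 = 3.3448
r_new = n·r_full / (1 + (n − 1)·r_full) = 2.0183 / 2.4149 ≈ 0.8358

0.84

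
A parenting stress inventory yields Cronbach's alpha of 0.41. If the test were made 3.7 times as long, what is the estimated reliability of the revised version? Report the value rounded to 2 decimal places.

0.72

r_new = 3.7·0.41 / [1 + (3.7 − 1)·0.41]
r_new = 1.5170 / 2.1070 ≈ 0.7200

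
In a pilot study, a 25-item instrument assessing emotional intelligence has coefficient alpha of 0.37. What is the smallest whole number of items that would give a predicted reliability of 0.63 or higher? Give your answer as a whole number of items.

73

n = 0.63(1 − 0.37) / [0.37(1 − 0.63)]
  = 0.3969 / 0.1369 = 2.8992
Items needed = n × 25 = 2.8992 × 25 ≈ 72.48 → round up to 73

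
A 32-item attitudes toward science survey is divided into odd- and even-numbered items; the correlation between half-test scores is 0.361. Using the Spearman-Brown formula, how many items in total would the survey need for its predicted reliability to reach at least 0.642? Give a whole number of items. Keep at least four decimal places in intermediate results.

Corrected full-test reliability: r_full = 2 × 0.361 / (1 + 0.361) ≈ 0.5305
n = r_tgt(1 − r_full) / [r_full(1 − r_tgt)] = 0.642 × 0.4695 / (0.5305 × 0.358) ≈ 1.5871
Items = 1.5871 × 32 ≈ 50.79 → 51

51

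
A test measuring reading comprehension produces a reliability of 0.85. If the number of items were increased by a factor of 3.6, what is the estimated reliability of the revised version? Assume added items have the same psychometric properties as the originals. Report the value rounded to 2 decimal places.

0.95

Spearman-Brown: r_new = n·r / (1 + (n − 1)·r)
r_new = (3.6 × 0.85) / (1 + (3.6 − 1) × 0.85)
     = 3.0600 / 3.2100 = 0.9533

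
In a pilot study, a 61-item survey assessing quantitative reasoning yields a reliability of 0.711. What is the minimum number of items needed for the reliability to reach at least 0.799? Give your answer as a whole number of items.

99

n = [0.799 × 0.289] / [0.711 × 0.201]
  = 0.230911 / 0.142911 = 1.6158
So the test needs 1.6158 × 61 ≈ 98.56 items; rounding up, 99.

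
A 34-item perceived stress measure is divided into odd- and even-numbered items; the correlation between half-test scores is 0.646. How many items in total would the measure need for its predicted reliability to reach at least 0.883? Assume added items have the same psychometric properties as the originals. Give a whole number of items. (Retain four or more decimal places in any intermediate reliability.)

r_full = 2(0.646)/(1 + 0.646) = 0.7849
n = r_tgt(1 − r_full) / [r_full(1 − r_tgt)] = 0.883 × 0.2151 / (0.7849 × 0.117) ≈ 2.0682
Items = 2.0682 × 34 ≈ 70.32 → 71

71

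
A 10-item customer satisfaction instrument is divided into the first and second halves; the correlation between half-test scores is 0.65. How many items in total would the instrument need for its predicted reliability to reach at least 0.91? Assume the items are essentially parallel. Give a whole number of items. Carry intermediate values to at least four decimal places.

28

Corrected full-test reliability: r_full = 2 × 0.65 / (1 + 0.65) ≈ 0.7879
n = r_tgt(1 − r_full) / [r_full(1 − r_tgt)] = 0.91 × 0.2121 / (0.7879 × 0.09) ≈ 2.7219
Required items = 2.7219 × 10 = 27.22, so 28 items.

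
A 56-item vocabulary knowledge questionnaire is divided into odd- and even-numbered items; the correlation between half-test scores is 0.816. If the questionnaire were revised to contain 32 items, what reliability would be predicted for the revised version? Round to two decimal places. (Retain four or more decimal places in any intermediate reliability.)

Spearman-Brown correction (n = 2): r_full = 2·0.816/(1 + 0.816) = 0.8987
Then adjust to 32 items: n = 32/56 = 0.5714
r_new = n·r_full / (1 + (n − 1)·r_full) = 0.5135 / 0.6148 ≈ 0.8352

0.84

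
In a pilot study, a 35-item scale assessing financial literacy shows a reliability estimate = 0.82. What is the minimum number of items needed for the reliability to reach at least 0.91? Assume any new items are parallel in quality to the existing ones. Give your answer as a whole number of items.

Spearman-Brown solved for the length factor n:
n = r_target (1 − r_old) / [ r_old (1 − r_target) ]
n = 0.91(1 − 0.82) / [0.82(1 − 0.91)]
  = 0.1638 / 0.0738 = 2.2195
Items needed = n × 35 = 2.2195 × 35 ≈ 77.68 → round up to 78

78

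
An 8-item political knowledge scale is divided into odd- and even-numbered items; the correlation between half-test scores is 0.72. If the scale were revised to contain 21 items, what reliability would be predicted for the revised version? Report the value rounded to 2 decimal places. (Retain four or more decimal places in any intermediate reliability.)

First correct the split-half correlation to full-test reliability: r_full = 2 × 0.72 / (1 + 0.72) ≈ 0.8372
Then adjust to 21 items: n = 21/8 = 2.6250
r_new = n·r_full / (1 + (n − 1)·r_full) = 2.1977 / 2.3605 ≈ 0.9310

0.93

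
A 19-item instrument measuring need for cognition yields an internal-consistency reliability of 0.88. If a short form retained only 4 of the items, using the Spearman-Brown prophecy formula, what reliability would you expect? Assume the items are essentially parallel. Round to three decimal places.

n = 4/19 = 0.2105
Spearman-Brown: r_new = n·r / (1 + (n − 1)·r)
r_new = 0.2105·0.88 / [1 + (0.2105 − 1)·0.88]
r_new = 0.1852 / 0.3052 ≈ 0.6068

0.607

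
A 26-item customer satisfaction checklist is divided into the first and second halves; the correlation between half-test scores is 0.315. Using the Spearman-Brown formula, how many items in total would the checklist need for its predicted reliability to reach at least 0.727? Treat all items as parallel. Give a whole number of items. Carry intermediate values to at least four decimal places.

Corrected full-test reliability: r_full = 2 × 0.315 / (1 + 0.315) ≈ 0.4791
n = r_tgt(1 − r_full) / [r_full(1 − r_tgt)] = 0.727 × 0.5209 / (0.4791 × 0.273) ≈ 2.8953
Required items = 2.8953 × 26 = 75.28, so 76 items.

76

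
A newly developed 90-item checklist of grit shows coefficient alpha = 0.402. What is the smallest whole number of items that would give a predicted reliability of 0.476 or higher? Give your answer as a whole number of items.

n = 0.476 × (1 − 0.402) / [ 0.402 × (1 − 0.476) ]
  = 0.284648 / 0.210648 = 1.3513
1.3513 × 90 = 121.62 → 122 items

122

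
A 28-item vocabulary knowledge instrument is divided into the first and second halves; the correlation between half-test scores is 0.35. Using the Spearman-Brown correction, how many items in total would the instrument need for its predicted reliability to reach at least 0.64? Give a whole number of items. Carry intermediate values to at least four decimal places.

r_full = 2(0.35)/(1 + 0.35) = 0.5185
Solve Spearman-Brown for n: n = 0.64(1 − 0.5185) / [0.5185(1 − 0.64)] = 1.6509
Required items = 1.6509 × 28 = 46.23, so 47 items.

47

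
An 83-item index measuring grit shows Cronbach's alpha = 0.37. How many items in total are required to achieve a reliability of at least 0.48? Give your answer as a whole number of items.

n = 0.48 × (1 − 0.37) / [ 0.37 × (1 − 0.48) ]
n = 0.3024 / 0.1924 ≈ 1.5717
1.5717 × 83 = 130.45 → 131 items

131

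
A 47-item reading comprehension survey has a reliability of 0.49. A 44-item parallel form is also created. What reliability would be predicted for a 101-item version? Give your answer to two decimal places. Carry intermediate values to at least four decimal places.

Only the ratio of lengths matters: n = 101/47 = 2.1489
r_{101} = n·r / (1 + (n − 1)·r) = 1.0530 / 1.5630 ≈ 0.6737

0.67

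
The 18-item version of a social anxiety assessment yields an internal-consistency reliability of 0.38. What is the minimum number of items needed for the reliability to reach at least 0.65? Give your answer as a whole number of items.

55

Spearman-Brown solved for the length factor n:
n = r_target (1 − r_old) / [ r_old (1 − r_target) ]
n = 0.65(1 − 0.38) / [0.38(1 − 0.65)]
  = 0.4030 / 0.1330 = 3.0301
So the test needs 3.0301 × 18 ≈ 54.54 items; rounding up, 55.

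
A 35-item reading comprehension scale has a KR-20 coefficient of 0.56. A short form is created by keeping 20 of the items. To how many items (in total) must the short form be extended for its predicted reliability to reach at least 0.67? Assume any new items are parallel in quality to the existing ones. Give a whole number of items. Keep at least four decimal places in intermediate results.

First, r for the 20-item form: n = 20/35 = 0.5714, so r_20 = 0.5714·0.56/(1 + (0.5714 − 1)·0.56) = 0.4210
Then solve for n' with r_old = 0.4210, r_target = 0.67: n' = 0.67(1 − 0.4210)/[0.4210(1 − 0.67)] = 2.7923
Items = 2.7923 × 20 ≈ 55.85 → 56

56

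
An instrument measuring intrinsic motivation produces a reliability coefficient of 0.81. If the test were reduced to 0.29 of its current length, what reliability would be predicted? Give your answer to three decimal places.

Spearman-Brown: r_new = n·r / (1 + (n − 1)·r)
r_new = (0.29 × 0.81) / (1 + (0.29 − 1) × 0.81)
     = 0.2349 / 0.4249 = 0.5528

0.553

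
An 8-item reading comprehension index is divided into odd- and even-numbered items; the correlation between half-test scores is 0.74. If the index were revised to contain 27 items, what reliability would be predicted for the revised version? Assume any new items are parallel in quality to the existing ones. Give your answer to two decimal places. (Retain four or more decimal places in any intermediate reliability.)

0.95

First correct the split-half correlation to full-test reliability: r_full = 2 × 0.74 / (1 + 0.74) ≈ 0.8506
Then adjust to 27 items: n = 27/8 = 3.3750
r_new = n·r_full / (1 + (n − 1)·r_full) = 2.8708 / 3.0202 ≈ 0.9505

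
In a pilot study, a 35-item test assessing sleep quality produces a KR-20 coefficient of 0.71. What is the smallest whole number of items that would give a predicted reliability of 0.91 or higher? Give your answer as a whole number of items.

145

n = 0.91 × (1 − 0.71) / [ 0.71 × (1 − 0.91) ]
n = 0.2639 / 0.0639 ≈ 4.1299
Items needed = n × 35 = 4.1299 × 35 ≈ 144.55 → round up to 145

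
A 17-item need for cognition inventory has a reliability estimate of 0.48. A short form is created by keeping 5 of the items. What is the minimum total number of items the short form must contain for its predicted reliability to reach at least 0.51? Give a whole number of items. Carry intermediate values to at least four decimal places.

20

Short-form reliability: n = 5/17 = 0.2941; r_5 = n·r/(1+(n−1)r) ≈ 0.2135
Then solve for n' with r_old = 0.2135, r_target = 0.51: n' = 0.51(1 − 0.2135)/[0.2135(1 − 0.51)] = 3.8342
Total items = 3.8342 × 5 = 19.17, rounded up to 20.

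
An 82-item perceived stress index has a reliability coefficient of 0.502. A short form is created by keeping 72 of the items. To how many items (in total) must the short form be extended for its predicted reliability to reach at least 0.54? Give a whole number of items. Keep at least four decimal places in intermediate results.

Short-form reliability: n = 72/82 = 0.8780; r_72 = n·r/(1+(n−1)r) ≈ 0.4695
Length factor from the short form to reach 0.54: n' = 0.54(1 − 0.4695) / [0.4695(1 − 0.54)] ≈ 1.3264
Total items = 1.3264 × 72 = 95.50, rounded up to 96.

96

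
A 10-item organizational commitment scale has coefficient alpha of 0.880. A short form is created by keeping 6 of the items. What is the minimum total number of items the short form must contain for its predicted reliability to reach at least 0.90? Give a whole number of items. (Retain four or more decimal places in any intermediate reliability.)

First, r for the 6-item form: n = 6/10 = 0.6000, so r_6 = 0.6000·0.880/(1 + (0.6000 − 1)·0.880) = 0.8148
Length factor from the short form to reach 0.90: n' = 0.90(1 − 0.8148) / [0.8148(1 − 0.90)] ≈ 2.0457
Items = 2.0457 × 6 ≈ 12.27 → 13

13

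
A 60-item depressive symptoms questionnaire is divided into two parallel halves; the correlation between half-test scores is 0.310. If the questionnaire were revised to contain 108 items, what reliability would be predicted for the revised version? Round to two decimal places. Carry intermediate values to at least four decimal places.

Full-test reliability from the split-half r: r_full = 2(0.310)/(1 + 0.310) = 0.4733
Length factor from 60 to 108 items: n = 108/60 = 1.8000
r_new = n·r_full / (1 + (n − 1)·r_full) = 0.8519 / 1.3786 ≈ 0.6179

0.62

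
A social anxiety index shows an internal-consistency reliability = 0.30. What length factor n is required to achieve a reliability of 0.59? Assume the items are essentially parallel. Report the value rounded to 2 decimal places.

3.36

n = 0.59(1 − 0.30) / [0.30(1 − 0.59)]
  = 0.4130 / 0.1230 = 3.3577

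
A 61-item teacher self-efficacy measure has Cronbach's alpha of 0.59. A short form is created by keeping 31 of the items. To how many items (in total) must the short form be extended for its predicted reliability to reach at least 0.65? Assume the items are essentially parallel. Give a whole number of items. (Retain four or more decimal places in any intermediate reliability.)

79

Short-form reliability: n = 31/61 = 0.5082; r_31 = n·r/(1+(n−1)r) ≈ 0.4224
Length factor from the short form to reach 0.65: n' = 0.65(1 − 0.4224) / [0.4224(1 − 0.65)] ≈ 2.5395
Total items = 2.5395 × 31 = 78.72, rounded up to 79.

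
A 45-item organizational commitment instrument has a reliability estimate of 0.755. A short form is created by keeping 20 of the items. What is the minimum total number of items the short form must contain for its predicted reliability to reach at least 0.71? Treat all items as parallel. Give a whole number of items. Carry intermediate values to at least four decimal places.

Short-form reliability: n = 20/45 = 0.4444; r_20 = n·r/(1+(n−1)r) ≈ 0.5780
Then solve for n' with r_old = 0.5780, r_target = 0.71: n' = 0.71(1 − 0.5780)/[0.5780(1 − 0.71)] = 1.7875
Items = 1.7875 × 20 ≈ 35.75 → 36

36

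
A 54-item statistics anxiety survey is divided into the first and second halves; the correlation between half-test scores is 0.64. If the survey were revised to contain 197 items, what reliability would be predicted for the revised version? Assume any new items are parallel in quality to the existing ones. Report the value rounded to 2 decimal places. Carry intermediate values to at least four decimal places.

Full-test reliability from the split-half r: r_full = 2(0.64)/(1 + 0.64) = 0.7805
Length factor from 54 to 197 items: n = 197/54 = 3.6481
r_new = n·r_full / (1 + (n − 1)·r_full) = 2.8473 / 3.0668 ≈ 0.9284

0.93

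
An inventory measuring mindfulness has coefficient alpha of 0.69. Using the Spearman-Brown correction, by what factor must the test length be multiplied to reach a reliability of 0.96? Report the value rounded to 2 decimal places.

10.78

Spearman-Brown solved for the length factor n:
n = r_target (1 − r_old) / [ r_old (1 − r_target) ]
n = 0.96(1 − 0.69) / [0.69(1 − 0.96)]
n = 0.2976 / 0.0276 ≈ 10.7826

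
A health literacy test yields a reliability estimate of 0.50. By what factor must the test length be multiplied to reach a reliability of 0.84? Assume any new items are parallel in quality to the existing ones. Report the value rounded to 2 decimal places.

Invert Spearman-Brown to solve for n:
n = r_target (1 − r_old) / [ r_old (1 − r_target) ]
n = [0.84 × 0.50] / [0.50 × 0.16]
  = 0.4200 / 0.0800 = 5.2500

5.25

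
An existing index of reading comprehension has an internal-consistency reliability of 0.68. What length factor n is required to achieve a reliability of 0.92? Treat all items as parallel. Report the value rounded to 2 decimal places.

5.41

Spearman-Brown solved for the length factor n:
n = r*(1 − r) / [ r (1 − r*) ]
n = 0.92(1 − 0.68) / [0.68(1 − 0.92)]
n = 0.2944 / 0.0544 ≈ 5.4118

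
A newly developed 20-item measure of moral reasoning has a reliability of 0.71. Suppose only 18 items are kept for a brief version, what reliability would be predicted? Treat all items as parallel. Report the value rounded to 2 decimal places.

0.69

Length ratio n = 18/20 = 0.9
Spearman-Brown: r_new = n·r / (1 + (n − 1)·r)
r_new = (0.9 × 0.71) / (1 + (0.9 − 1) × 0.71)
r_new = 0.6390 / 0.9290 ≈ 0.6878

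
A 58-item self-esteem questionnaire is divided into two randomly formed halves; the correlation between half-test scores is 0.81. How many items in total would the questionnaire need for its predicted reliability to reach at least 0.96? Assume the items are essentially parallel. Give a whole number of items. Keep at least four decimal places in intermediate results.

Corrected full-test reliability: r_full = 2 × 0.81 / (1 + 0.81) ≈ 0.8950
n = r_tgt(1 − r_full) / [r_full(1 − r_tgt)] = 0.96 × 0.1050 / (0.8950 × 0.04) ≈ 2.8156
Items = 2.8156 × 58 ≈ 163.30 → 164

164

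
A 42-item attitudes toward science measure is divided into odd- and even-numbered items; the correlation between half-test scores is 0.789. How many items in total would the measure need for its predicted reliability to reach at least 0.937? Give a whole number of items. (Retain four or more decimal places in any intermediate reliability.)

84

r_full = 2(0.789)/(1 + 0.789) = 0.8821
n = r_tgt(1 − r_full) / [r_full(1 − r_tgt)] = 0.937 × 0.1179 / (0.8821 × 0.063) ≈ 1.9879
Items = 1.9879 × 42 ≈ 83.49 → 84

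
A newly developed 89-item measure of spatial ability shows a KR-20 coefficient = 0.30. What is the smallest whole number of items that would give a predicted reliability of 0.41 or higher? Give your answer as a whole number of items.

145

Invert Spearman-Brown to solve for n:
n = r_target (1 − r_old) / [ r_old (1 − r_target) ]
n = 0.41 × (1 − 0.30) / [ 0.30 × (1 − 0.41) ]
n = 0.2870 / 0.1770 ≈ 1.6215
Items needed = n × 89 = 1.6215 × 89 ≈ 144.31 → round up to 145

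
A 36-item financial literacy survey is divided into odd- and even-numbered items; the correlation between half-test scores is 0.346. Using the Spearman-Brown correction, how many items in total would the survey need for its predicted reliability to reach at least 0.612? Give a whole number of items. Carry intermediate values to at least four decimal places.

Corrected full-test reliability: r_full = 2 × 0.346 / (1 + 0.346) ≈ 0.5141
n = r_tgt(1 − r_full) / [r_full(1 − r_tgt)] = 0.612 × 0.4859 / (0.5141 × 0.388) ≈ 1.4908
Required items = 1.4908 × 36 = 53.67, so 54 items.

54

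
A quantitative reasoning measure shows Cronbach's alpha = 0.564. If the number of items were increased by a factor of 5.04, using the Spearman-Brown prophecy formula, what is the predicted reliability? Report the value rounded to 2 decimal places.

r_new = 5.04·0.564 / [1 + (5.04 − 1)·0.564]
r_new = 2.8426 / 3.2786 ≈ 0.8670

0.87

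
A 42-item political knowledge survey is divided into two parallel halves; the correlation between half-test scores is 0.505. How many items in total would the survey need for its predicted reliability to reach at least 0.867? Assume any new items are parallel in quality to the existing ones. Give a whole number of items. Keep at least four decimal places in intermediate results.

135

r_full = 2(0.505)/(1 + 0.505) = 0.6711
n = r_tgt(1 − r_full) / [r_full(1 − r_tgt)] = 0.867 × 0.3289 / (0.6711 × 0.133) ≈ 3.1948
Required items = 3.1948 × 42 = 134.18, so 135 items.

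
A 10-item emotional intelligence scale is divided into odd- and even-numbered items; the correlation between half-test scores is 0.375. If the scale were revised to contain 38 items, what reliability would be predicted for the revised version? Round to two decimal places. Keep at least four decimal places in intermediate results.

0.82

First correct the split-half correlation to full-test reliability: r_full = 2 × 0.375 / (1 + 0.375) ≈ 0.5455
Length factor from 10 to 38 items: n = 38/10 = 3.8000
r_new = n·r_full / (1 + (n − 1)·r_full) = 2.0729 / 2.5274 ≈ 0.8202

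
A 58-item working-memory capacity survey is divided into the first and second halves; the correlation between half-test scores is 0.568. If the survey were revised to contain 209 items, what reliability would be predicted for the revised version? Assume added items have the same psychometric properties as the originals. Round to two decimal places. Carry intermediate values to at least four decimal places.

Full-test reliability from the split-half r: r_full = 2(0.568)/(1 + 0.568) = 0.7245
Length factor from 58 to 209 items: n = 209/58 = 3.6034
r_new = n·r_full / (1 + (n − 1)·r_full) = 2.6107 / 2.8862 ≈ 0.9045

0.90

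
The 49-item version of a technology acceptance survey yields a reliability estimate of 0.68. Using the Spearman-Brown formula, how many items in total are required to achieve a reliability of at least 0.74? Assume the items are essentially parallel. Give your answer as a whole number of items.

66

n = [0.74 × 0.32] / [0.68 × 0.26]
n = 0.2368 / 0.1768 ≈ 1.3394
So the test needs 1.3394 × 49 ≈ 65.63 items; rounding up, 66.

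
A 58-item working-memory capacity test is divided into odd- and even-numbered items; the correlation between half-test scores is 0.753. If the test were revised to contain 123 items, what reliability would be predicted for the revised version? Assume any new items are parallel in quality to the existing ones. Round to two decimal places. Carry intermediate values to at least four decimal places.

First correct the split-half correlation to full-test reliability: r_full = 2 × 0.753 / (1 + 0.753) ≈ 0.8591
Length factor from 58 to 123 items: n = 123/58 = 2.1207
r_new = n·r_full / (1 + (n − 1)·r_full) = 1.8219 / 1.9628 ≈ 0.9282

0.93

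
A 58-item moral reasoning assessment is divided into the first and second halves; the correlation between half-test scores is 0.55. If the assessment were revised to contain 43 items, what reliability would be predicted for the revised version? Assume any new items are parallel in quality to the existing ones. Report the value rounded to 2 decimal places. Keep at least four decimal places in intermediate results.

0.64

Spearman-Brown correction (n = 2): r_full = 2·0.55/(1 + 0.55) = 0.7097
Then adjust to 43 items: n = 43/58 = 0.7414
r_new = n·r_full / (1 + (n − 1)·r_full) = 0.5262 / 0.8165 ≈ 0.6445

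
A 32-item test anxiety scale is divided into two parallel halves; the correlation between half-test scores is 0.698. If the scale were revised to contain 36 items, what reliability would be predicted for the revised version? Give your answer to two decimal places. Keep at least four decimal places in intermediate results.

Full-test reliability from the split-half r: r_full = 2(0.698)/(1 + 0.698) = 0.8221
Then adjust to 36 items: n = 36/32 = 1.1250
r_new = n·r_full / (1 + (n − 1)·r_full) = 0.9249 / 1.1028 ≈ 0.8387

0.84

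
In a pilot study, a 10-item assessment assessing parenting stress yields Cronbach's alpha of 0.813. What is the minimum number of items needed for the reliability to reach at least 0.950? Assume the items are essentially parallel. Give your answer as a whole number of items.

Rearranging the Spearman-Brown formula for n,
n = r_target (1 − r_old) / [ r_old (1 − r_target) ]
n = 0.950 × (1 − 0.813) / [ 0.813 × (1 − 0.950) ]
  = 0.177650 / 0.040650 = 4.3702
4.3702 × 10 = 43.70 → 44 items

44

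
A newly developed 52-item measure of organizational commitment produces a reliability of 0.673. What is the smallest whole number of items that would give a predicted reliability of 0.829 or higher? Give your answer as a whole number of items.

n = [0.829 × 0.327] / [0.673 × 0.171]
n = 0.271083 / 0.115083 ≈ 2.3555
So the test needs 2.3555 × 52 ≈ 122.49 items; rounding up, 123.

123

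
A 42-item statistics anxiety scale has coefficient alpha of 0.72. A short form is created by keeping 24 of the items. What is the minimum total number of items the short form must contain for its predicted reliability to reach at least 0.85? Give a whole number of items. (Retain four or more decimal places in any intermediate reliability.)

93

First, r for the 24-item form: n = 24/42 = 0.5714, so r_24 = 0.5714·0.72/(1 + (0.5714 − 1)·0.72) = 0.5950
Length factor from the short form to reach 0.85: n' = 0.85(1 − 0.5950) / [0.5950(1 − 0.85)] ≈ 3.8571
Total items = 3.8571 × 24 = 92.57, rounded up to 93.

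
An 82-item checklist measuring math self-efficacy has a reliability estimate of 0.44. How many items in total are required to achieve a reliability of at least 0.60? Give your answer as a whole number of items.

n = [0.60 × 0.56] / [0.44 × 0.40]
  = 0.3360 / 0.1760 = 1.9091
Items needed = n × 82 = 1.9091 × 82 ≈ 156.55 → round up to 157

157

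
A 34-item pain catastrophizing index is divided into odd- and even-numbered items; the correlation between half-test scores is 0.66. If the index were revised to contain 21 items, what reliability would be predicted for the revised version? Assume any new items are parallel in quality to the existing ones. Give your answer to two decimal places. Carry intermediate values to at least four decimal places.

0.71

Spearman-Brown correction (n = 2): r_full = 2·0.66/(1 + 0.66) = 0.7952
Length factor from 34 to 21 items: n = 21/34 = 0.6176
r_new = n·r_full / (1 + (n − 1)·r_full) = 0.4911 / 0.6959 ≈ 0.7057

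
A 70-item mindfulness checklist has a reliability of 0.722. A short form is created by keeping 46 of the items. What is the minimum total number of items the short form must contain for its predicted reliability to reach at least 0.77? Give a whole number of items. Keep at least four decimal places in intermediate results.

Short-form reliability: n = 46/70 = 0.6571; r_46 = n·r/(1+(n−1)r) ≈ 0.6305
Length factor from the short form to reach 0.77: n' = 0.77(1 − 0.6305) / [0.6305(1 − 0.77)] ≈ 1.9620
Items = 1.9620 × 46 ≈ 90.25 → 91

91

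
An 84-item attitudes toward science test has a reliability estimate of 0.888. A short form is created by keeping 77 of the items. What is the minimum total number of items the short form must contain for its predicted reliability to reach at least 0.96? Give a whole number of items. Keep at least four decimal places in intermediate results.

First, r for the 77-item form: n = 77/84 = 0.9167, so r_77 = 0.9167·0.888/(1 + (0.9167 − 1)·0.888) = 0.8791
Length factor from the short form to reach 0.96: n' = 0.96(1 − 0.8791) / [0.8791(1 − 0.96)] ≈ 3.3006
Items = 3.3006 × 77 ≈ 254.15 → 255

255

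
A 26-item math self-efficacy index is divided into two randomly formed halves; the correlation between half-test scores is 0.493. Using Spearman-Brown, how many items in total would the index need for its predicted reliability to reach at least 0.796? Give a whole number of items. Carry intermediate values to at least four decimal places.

Corrected full-test reliability: r_full = 2 × 0.493 / (1 + 0.493) ≈ 0.6604
Solve Spearman-Brown for n: n = 0.796(1 − 0.6604) / [0.6604(1 − 0.796)] = 2.0065
Required items = 2.0065 × 26 = 52.17, so 53 items.

53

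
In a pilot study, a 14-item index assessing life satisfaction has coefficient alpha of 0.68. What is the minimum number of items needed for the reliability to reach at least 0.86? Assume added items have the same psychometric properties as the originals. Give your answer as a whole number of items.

Spearman-Brown solved for the length factor n:
n = r_target (1 − r_old) / [ r_old (1 − r_target) ]
n = 0.86 × (1 − 0.68) / [ 0.68 × (1 − 0.86) ]
  = 0.2752 / 0.0952 = 2.8908
Items needed = n × 14 = 2.8908 × 14 ≈ 40.47 → round up to 41

41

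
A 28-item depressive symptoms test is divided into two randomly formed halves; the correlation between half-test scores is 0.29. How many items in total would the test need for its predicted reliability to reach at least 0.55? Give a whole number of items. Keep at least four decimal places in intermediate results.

Corrected full-test reliability: r_full = 2 × 0.29 / (1 + 0.29) ≈ 0.4496
n = r_tgt(1 − r_full) / [r_full(1 − r_tgt)] = 0.55 × 0.5504 / (0.4496 × 0.45) ≈ 1.4962
Required items = 1.4962 × 28 = 41.89, so 42 items.

42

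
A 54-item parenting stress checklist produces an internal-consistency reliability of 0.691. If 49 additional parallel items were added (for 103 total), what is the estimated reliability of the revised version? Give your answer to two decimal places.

Length ratio n = 103/54 = 1.9074
r_new = 1.9074·0.691 / [1 + (1.9074 − 1)·0.691]
     = 1.3180 / 1.6270 = 0.8101

0.81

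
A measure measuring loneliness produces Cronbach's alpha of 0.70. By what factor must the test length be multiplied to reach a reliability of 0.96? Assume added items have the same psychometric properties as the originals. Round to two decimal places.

10.29

Spearman-Brown solved for the length factor n:
n = r_target (1 − r_old) / [ r_old (1 − r_target) ]
n = 0.96 × (1 − 0.70) / [ 0.70 × (1 − 0.96) ]
  = 0.2880 / 0.0280 = 10.2857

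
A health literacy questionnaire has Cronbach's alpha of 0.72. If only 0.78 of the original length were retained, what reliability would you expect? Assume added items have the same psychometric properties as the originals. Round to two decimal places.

0.67

Spearman-Brown: r_new = n·r / (1 + (n − 1)·r)
r_new = (0.78 × 0.72) / (1 + (0.78 − 1) × 0.72)
     = 0.5616 / 0.8416 = 0.6673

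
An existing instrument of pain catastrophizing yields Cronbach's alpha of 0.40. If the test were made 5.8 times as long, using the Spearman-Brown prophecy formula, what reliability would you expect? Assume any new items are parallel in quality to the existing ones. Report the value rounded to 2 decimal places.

0.79

Apply the Spearman-Brown prophecy formula, r' = nr / [1 + (n − 1)r]:
r_new = (5.8 × 0.40) / (1 + (5.8 − 1) × 0.40)
r_new = 2.3200 / 2.9200 ≈ 0.7945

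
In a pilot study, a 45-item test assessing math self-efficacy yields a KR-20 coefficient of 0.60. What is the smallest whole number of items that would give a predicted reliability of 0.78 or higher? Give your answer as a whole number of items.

107

Rearranging the Spearman-Brown formula for n,
n = r_target (1 − r_old) / [ r_old (1 − r_target) ]
n = 0.78(1 − 0.60) / [0.60(1 − 0.78)]
n = 0.3120 / 0.1320 ≈ 2.3636
Items needed = n × 45 = 2.3636 × 45 ≈ 106.36 → round up to 107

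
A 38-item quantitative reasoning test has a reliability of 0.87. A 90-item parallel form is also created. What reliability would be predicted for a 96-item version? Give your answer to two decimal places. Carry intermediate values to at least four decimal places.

0.94

The 90-item form is not needed; work directly from the 38-item form with n = 96/38 = 2.5263.
r_{96} = n·r / (1 + (n − 1)·r) = 2.1979 / 2.3279 ≈ 0.9442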